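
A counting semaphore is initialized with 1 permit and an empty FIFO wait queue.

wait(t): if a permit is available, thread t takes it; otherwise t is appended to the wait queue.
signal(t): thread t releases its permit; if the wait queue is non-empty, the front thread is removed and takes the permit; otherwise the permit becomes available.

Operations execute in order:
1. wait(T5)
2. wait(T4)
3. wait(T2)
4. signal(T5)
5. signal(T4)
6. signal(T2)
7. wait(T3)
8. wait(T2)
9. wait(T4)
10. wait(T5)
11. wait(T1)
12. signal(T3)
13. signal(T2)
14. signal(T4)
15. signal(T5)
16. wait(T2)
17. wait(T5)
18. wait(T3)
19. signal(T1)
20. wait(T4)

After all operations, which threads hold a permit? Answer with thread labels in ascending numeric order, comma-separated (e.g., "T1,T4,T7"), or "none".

Answer: T2

Derivation:
Step 1: wait(T5) -> count=0 queue=[] holders={T5}
Step 2: wait(T4) -> count=0 queue=[T4] holders={T5}
Step 3: wait(T2) -> count=0 queue=[T4,T2] holders={T5}
Step 4: signal(T5) -> count=0 queue=[T2] holders={T4}
Step 5: signal(T4) -> count=0 queue=[] holders={T2}
Step 6: signal(T2) -> count=1 queue=[] holders={none}
Step 7: wait(T3) -> count=0 queue=[] holders={T3}
Step 8: wait(T2) -> count=0 queue=[T2] holders={T3}
Step 9: wait(T4) -> count=0 queue=[T2,T4] holders={T3}
Step 10: wait(T5) -> count=0 queue=[T2,T4,T5] holders={T3}
Step 11: wait(T1) -> count=0 queue=[T2,T4,T5,T1] holders={T3}
Step 12: signal(T3) -> count=0 queue=[T4,T5,T1] holders={T2}
Step 13: signal(T2) -> count=0 queue=[T5,T1] holders={T4}
Step 14: signal(T4) -> count=0 queue=[T1] holders={T5}
Step 15: signal(T5) -> count=0 queue=[] holders={T1}
Step 16: wait(T2) -> count=0 queue=[T2] holders={T1}
Step 17: wait(T5) -> count=0 queue=[T2,T5] holders={T1}
Step 18: wait(T3) -> count=0 queue=[T2,T5,T3] holders={T1}
Step 19: signal(T1) -> count=0 queue=[T5,T3] holders={T2}
Step 20: wait(T4) -> count=0 queue=[T5,T3,T4] holders={T2}
Final holders: T2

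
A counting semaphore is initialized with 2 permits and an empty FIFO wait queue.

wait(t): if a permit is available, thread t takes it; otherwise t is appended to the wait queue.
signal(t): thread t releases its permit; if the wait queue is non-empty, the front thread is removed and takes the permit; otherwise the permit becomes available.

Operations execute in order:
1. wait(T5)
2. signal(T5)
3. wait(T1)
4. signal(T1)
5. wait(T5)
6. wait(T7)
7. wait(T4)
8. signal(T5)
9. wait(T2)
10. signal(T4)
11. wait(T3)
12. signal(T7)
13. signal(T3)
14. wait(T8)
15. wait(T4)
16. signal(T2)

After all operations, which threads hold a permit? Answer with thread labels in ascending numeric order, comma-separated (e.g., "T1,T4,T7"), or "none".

Step 1: wait(T5) -> count=1 queue=[] holders={T5}
Step 2: signal(T5) -> count=2 queue=[] holders={none}
Step 3: wait(T1) -> count=1 queue=[] holders={T1}
Step 4: signal(T1) -> count=2 queue=[] holders={none}
Step 5: wait(T5) -> count=1 queue=[] holders={T5}
Step 6: wait(T7) -> count=0 queue=[] holders={T5,T7}
Step 7: wait(T4) -> count=0 queue=[T4] holders={T5,T7}
Step 8: signal(T5) -> count=0 queue=[] holders={T4,T7}
Step 9: wait(T2) -> count=0 queue=[T2] holders={T4,T7}
Step 10: signal(T4) -> count=0 queue=[] holders={T2,T7}
Step 11: wait(T3) -> count=0 queue=[T3] holders={T2,T7}
Step 12: signal(T7) -> count=0 queue=[] holders={T2,T3}
Step 13: signal(T3) -> count=1 queue=[] holders={T2}
Step 14: wait(T8) -> count=0 queue=[] holders={T2,T8}
Step 15: wait(T4) -> count=0 queue=[T4] holders={T2,T8}
Step 16: signal(T2) -> count=0 queue=[] holders={T4,T8}
Final holders: T4,T8

Answer: T4,T8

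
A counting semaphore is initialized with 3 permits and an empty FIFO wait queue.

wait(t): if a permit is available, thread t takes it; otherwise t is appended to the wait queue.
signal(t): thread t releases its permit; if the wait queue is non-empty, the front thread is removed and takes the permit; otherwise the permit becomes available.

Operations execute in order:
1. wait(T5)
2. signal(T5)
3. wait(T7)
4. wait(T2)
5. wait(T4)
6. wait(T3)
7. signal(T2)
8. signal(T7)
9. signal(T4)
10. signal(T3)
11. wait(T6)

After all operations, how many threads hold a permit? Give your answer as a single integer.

Step 1: wait(T5) -> count=2 queue=[] holders={T5}
Step 2: signal(T5) -> count=3 queue=[] holders={none}
Step 3: wait(T7) -> count=2 queue=[] holders={T7}
Step 4: wait(T2) -> count=1 queue=[] holders={T2,T7}
Step 5: wait(T4) -> count=0 queue=[] holders={T2,T4,T7}
Step 6: wait(T3) -> count=0 queue=[T3] holders={T2,T4,T7}
Step 7: signal(T2) -> count=0 queue=[] holders={T3,T4,T7}
Step 8: signal(T7) -> count=1 queue=[] holders={T3,T4}
Step 9: signal(T4) -> count=2 queue=[] holders={T3}
Step 10: signal(T3) -> count=3 queue=[] holders={none}
Step 11: wait(T6) -> count=2 queue=[] holders={T6}
Final holders: {T6} -> 1 thread(s)

Answer: 1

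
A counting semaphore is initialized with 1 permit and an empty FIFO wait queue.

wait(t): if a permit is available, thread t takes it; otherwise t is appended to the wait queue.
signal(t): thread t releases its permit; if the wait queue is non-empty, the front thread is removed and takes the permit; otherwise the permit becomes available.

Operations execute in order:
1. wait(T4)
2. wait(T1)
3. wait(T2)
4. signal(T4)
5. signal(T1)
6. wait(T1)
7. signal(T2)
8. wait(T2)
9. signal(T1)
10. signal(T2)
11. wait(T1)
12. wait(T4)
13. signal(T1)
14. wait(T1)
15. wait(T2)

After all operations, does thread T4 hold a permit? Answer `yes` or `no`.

Step 1: wait(T4) -> count=0 queue=[] holders={T4}
Step 2: wait(T1) -> count=0 queue=[T1] holders={T4}
Step 3: wait(T2) -> count=0 queue=[T1,T2] holders={T4}
Step 4: signal(T4) -> count=0 queue=[T2] holders={T1}
Step 5: signal(T1) -> count=0 queue=[] holders={T2}
Step 6: wait(T1) -> count=0 queue=[T1] holders={T2}
Step 7: signal(T2) -> count=0 queue=[] holders={T1}
Step 8: wait(T2) -> count=0 queue=[T2] holders={T1}
Step 9: signal(T1) -> count=0 queue=[] holders={T2}
Step 10: signal(T2) -> count=1 queue=[] holders={none}
Step 11: wait(T1) -> count=0 queue=[] holders={T1}
Step 12: wait(T4) -> count=0 queue=[T4] holders={T1}
Step 13: signal(T1) -> count=0 queue=[] holders={T4}
Step 14: wait(T1) -> count=0 queue=[T1] holders={T4}
Step 15: wait(T2) -> count=0 queue=[T1,T2] holders={T4}
Final holders: {T4} -> T4 in holders

Answer: yes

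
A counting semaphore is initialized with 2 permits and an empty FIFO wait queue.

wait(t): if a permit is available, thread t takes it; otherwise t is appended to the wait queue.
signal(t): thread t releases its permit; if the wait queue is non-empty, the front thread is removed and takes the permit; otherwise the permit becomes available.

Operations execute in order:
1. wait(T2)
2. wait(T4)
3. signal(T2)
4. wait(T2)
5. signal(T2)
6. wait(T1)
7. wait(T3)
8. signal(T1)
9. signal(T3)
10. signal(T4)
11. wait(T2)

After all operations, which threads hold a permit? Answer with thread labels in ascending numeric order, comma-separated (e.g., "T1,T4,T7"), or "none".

Step 1: wait(T2) -> count=1 queue=[] holders={T2}
Step 2: wait(T4) -> count=0 queue=[] holders={T2,T4}
Step 3: signal(T2) -> count=1 queue=[] holders={T4}
Step 4: wait(T2) -> count=0 queue=[] holders={T2,T4}
Step 5: signal(T2) -> count=1 queue=[] holders={T4}
Step 6: wait(T1) -> count=0 queue=[] holders={T1,T4}
Step 7: wait(T3) -> count=0 queue=[T3] holders={T1,T4}
Step 8: signal(T1) -> count=0 queue=[] holders={T3,T4}
Step 9: signal(T3) -> count=1 queue=[] holders={T4}
Step 10: signal(T4) -> count=2 queue=[] holders={none}
Step 11: wait(T2) -> count=1 queue=[] holders={T2}
Final holders: T2

Answer: T2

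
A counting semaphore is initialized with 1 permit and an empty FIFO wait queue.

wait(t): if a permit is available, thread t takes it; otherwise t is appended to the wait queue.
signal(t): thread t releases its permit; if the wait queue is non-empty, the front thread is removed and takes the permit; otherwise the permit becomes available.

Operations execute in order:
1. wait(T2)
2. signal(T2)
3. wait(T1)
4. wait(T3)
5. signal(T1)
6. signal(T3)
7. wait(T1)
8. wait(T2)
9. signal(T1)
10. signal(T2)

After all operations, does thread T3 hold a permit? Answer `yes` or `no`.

Answer: no

Derivation:
Step 1: wait(T2) -> count=0 queue=[] holders={T2}
Step 2: signal(T2) -> count=1 queue=[] holders={none}
Step 3: wait(T1) -> count=0 queue=[] holders={T1}
Step 4: wait(T3) -> count=0 queue=[T3] holders={T1}
Step 5: signal(T1) -> count=0 queue=[] holders={T3}
Step 6: signal(T3) -> count=1 queue=[] holders={none}
Step 7: wait(T1) -> count=0 queue=[] holders={T1}
Step 8: wait(T2) -> count=0 queue=[T2] holders={T1}
Step 9: signal(T1) -> count=0 queue=[] holders={T2}
Step 10: signal(T2) -> count=1 queue=[] holders={none}
Final holders: {none} -> T3 not in holders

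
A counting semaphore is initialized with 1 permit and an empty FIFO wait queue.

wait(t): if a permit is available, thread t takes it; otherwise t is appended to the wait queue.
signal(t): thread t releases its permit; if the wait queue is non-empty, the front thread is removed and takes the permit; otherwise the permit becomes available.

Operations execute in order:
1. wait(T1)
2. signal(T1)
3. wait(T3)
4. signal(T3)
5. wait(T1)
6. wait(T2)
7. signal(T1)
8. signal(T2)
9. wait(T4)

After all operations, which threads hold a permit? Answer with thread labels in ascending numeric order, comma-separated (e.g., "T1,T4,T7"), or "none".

Step 1: wait(T1) -> count=0 queue=[] holders={T1}
Step 2: signal(T1) -> count=1 queue=[] holders={none}
Step 3: wait(T3) -> count=0 queue=[] holders={T3}
Step 4: signal(T3) -> count=1 queue=[] holders={none}
Step 5: wait(T1) -> count=0 queue=[] holders={T1}
Step 6: wait(T2) -> count=0 queue=[T2] holders={T1}
Step 7: signal(T1) -> count=0 queue=[] holders={T2}
Step 8: signal(T2) -> count=1 queue=[] holders={none}
Step 9: wait(T4) -> count=0 queue=[] holders={T4}
Final holders: T4

Answer: T4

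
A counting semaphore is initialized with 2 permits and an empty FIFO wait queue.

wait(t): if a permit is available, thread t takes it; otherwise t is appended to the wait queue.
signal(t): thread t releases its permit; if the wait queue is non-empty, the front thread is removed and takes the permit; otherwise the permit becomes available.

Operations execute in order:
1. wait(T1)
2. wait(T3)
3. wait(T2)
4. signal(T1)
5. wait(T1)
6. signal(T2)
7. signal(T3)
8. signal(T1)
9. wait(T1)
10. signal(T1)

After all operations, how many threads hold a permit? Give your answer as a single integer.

Step 1: wait(T1) -> count=1 queue=[] holders={T1}
Step 2: wait(T3) -> count=0 queue=[] holders={T1,T3}
Step 3: wait(T2) -> count=0 queue=[T2] holders={T1,T3}
Step 4: signal(T1) -> count=0 queue=[] holders={T2,T3}
Step 5: wait(T1) -> count=0 queue=[T1] holders={T2,T3}
Step 6: signal(T2) -> count=0 queue=[] holders={T1,T3}
Step 7: signal(T3) -> count=1 queue=[] holders={T1}
Step 8: signal(T1) -> count=2 queue=[] holders={none}
Step 9: wait(T1) -> count=1 queue=[] holders={T1}
Step 10: signal(T1) -> count=2 queue=[] holders={none}
Final holders: {none} -> 0 thread(s)

Answer: 0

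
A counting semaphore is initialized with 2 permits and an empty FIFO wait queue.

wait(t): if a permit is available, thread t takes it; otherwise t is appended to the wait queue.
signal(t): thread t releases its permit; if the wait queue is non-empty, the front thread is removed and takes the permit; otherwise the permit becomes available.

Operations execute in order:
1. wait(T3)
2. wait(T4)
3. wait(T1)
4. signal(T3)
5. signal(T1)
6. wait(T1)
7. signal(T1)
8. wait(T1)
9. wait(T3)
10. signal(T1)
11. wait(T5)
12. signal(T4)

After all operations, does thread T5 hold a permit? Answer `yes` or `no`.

Step 1: wait(T3) -> count=1 queue=[] holders={T3}
Step 2: wait(T4) -> count=0 queue=[] holders={T3,T4}
Step 3: wait(T1) -> count=0 queue=[T1] holders={T3,T4}
Step 4: signal(T3) -> count=0 queue=[] holders={T1,T4}
Step 5: signal(T1) -> count=1 queue=[] holders={T4}
Step 6: wait(T1) -> count=0 queue=[] holders={T1,T4}
Step 7: signal(T1) -> count=1 queue=[] holders={T4}
Step 8: wait(T1) -> count=0 queue=[] holders={T1,T4}
Step 9: wait(T3) -> count=0 queue=[T3] holders={T1,T4}
Step 10: signal(T1) -> count=0 queue=[] holders={T3,T4}
Step 11: wait(T5) -> count=0 queue=[T5] holders={T3,T4}
Step 12: signal(T4) -> count=0 queue=[] holders={T3,T5}
Final holders: {T3,T5} -> T5 in holders

Answer: yes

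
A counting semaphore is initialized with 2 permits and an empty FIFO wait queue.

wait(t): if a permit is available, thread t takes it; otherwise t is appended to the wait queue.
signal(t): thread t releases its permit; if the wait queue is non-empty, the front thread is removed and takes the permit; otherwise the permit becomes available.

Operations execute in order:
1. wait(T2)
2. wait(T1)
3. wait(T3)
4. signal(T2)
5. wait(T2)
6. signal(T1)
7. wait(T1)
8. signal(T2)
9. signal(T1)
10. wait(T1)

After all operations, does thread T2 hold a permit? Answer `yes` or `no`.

Answer: no

Derivation:
Step 1: wait(T2) -> count=1 queue=[] holders={T2}
Step 2: wait(T1) -> count=0 queue=[] holders={T1,T2}
Step 3: wait(T3) -> count=0 queue=[T3] holders={T1,T2}
Step 4: signal(T2) -> count=0 queue=[] holders={T1,T3}
Step 5: wait(T2) -> count=0 queue=[T2] holders={T1,T3}
Step 6: signal(T1) -> count=0 queue=[] holders={T2,T3}
Step 7: wait(T1) -> count=0 queue=[T1] holders={T2,T3}
Step 8: signal(T2) -> count=0 queue=[] holders={T1,T3}
Step 9: signal(T1) -> count=1 queue=[] holders={T3}
Step 10: wait(T1) -> count=0 queue=[] holders={T1,T3}
Final holders: {T1,T3} -> T2 not in holders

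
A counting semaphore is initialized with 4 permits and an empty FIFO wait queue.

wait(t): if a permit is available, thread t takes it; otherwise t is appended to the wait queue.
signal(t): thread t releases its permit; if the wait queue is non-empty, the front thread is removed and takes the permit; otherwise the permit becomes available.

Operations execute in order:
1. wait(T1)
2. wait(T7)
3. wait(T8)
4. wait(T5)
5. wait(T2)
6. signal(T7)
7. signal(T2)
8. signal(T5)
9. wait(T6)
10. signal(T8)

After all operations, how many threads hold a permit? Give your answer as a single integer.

Answer: 2

Derivation:
Step 1: wait(T1) -> count=3 queue=[] holders={T1}
Step 2: wait(T7) -> count=2 queue=[] holders={T1,T7}
Step 3: wait(T8) -> count=1 queue=[] holders={T1,T7,T8}
Step 4: wait(T5) -> count=0 queue=[] holders={T1,T5,T7,T8}
Step 5: wait(T2) -> count=0 queue=[T2] holders={T1,T5,T7,T8}
Step 6: signal(T7) -> count=0 queue=[] holders={T1,T2,T5,T8}
Step 7: signal(T2) -> count=1 queue=[] holders={T1,T5,T8}
Step 8: signal(T5) -> count=2 queue=[] holders={T1,T8}
Step 9: wait(T6) -> count=1 queue=[] holders={T1,T6,T8}
Step 10: signal(T8) -> count=2 queue=[] holders={T1,T6}
Final holders: {T1,T6} -> 2 thread(s)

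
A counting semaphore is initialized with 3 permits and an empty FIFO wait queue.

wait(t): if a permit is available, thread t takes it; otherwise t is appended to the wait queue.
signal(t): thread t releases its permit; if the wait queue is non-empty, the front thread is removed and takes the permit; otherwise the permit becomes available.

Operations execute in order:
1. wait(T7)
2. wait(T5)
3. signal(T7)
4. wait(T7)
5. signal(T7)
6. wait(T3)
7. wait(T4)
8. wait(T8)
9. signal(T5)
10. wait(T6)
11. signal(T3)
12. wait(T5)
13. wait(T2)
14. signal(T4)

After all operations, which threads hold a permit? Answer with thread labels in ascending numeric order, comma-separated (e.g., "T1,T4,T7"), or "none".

Answer: T5,T6,T8

Derivation:
Step 1: wait(T7) -> count=2 queue=[] holders={T7}
Step 2: wait(T5) -> count=1 queue=[] holders={T5,T7}
Step 3: signal(T7) -> count=2 queue=[] holders={T5}
Step 4: wait(T7) -> count=1 queue=[] holders={T5,T7}
Step 5: signal(T7) -> count=2 queue=[] holders={T5}
Step 6: wait(T3) -> count=1 queue=[] holders={T3,T5}
Step 7: wait(T4) -> count=0 queue=[] holders={T3,T4,T5}
Step 8: wait(T8) -> count=0 queue=[T8] holders={T3,T4,T5}
Step 9: signal(T5) -> count=0 queue=[] holders={T3,T4,T8}
Step 10: wait(T6) -> count=0 queue=[T6] holders={T3,T4,T8}
Step 11: signal(T3) -> count=0 queue=[] holders={T4,T6,T8}
Step 12: wait(T5) -> count=0 queue=[T5] holders={T4,T6,T8}
Step 13: wait(T2) -> count=0 queue=[T5,T2] holders={T4,T6,T8}
Step 14: signal(T4) -> count=0 queue=[T2] holders={T5,T6,T8}
Final holders: T5,T6,T8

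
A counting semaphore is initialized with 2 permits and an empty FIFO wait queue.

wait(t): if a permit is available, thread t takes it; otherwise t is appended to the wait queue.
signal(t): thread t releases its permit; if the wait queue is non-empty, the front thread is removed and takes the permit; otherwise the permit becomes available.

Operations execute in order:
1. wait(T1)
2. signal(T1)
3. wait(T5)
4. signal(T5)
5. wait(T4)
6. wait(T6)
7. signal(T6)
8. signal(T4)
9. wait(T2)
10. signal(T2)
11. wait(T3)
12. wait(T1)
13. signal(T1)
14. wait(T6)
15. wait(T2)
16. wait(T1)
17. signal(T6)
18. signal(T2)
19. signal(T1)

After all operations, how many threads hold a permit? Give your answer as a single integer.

Answer: 1

Derivation:
Step 1: wait(T1) -> count=1 queue=[] holders={T1}
Step 2: signal(T1) -> count=2 queue=[] holders={none}
Step 3: wait(T5) -> count=1 queue=[] holders={T5}
Step 4: signal(T5) -> count=2 queue=[] holders={none}
Step 5: wait(T4) -> count=1 queue=[] holders={T4}
Step 6: wait(T6) -> count=0 queue=[] holders={T4,T6}
Step 7: signal(T6) -> count=1 queue=[] holders={T4}
Step 8: signal(T4) -> count=2 queue=[] holders={none}
Step 9: wait(T2) -> count=1 queue=[] holders={T2}
Step 10: signal(T2) -> count=2 queue=[] holders={none}
Step 11: wait(T3) -> count=1 queue=[] holders={T3}
Step 12: wait(T1) -> count=0 queue=[] holders={T1,T3}
Step 13: signal(T1) -> count=1 queue=[] holders={T3}
Step 14: wait(T6) -> count=0 queue=[] holders={T3,T6}
Step 15: wait(T2) -> count=0 queue=[T2] holders={T3,T6}
Step 16: wait(T1) -> count=0 queue=[T2,T1] holders={T3,T6}
Step 17: signal(T6) -> count=0 queue=[T1] holders={T2,T3}
Step 18: signal(T2) -> count=0 queue=[] holders={T1,T3}
Step 19: signal(T1) -> count=1 queue=[] holders={T3}
Final holders: {T3} -> 1 thread(s)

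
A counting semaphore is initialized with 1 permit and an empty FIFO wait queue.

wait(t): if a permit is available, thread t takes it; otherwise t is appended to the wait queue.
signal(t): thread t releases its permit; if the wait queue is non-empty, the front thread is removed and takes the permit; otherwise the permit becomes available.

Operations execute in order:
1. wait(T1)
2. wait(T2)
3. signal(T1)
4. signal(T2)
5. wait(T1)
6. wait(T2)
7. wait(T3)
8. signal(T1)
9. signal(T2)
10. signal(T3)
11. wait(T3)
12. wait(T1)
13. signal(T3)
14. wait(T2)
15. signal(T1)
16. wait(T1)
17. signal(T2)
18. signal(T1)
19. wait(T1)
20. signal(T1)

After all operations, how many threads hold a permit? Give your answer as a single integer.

Answer: 0

Derivation:
Step 1: wait(T1) -> count=0 queue=[] holders={T1}
Step 2: wait(T2) -> count=0 queue=[T2] holders={T1}
Step 3: signal(T1) -> count=0 queue=[] holders={T2}
Step 4: signal(T2) -> count=1 queue=[] holders={none}
Step 5: wait(T1) -> count=0 queue=[] holders={T1}
Step 6: wait(T2) -> count=0 queue=[T2] holders={T1}
Step 7: wait(T3) -> count=0 queue=[T2,T3] holders={T1}
Step 8: signal(T1) -> count=0 queue=[T3] holders={T2}
Step 9: signal(T2) -> count=0 queue=[] holders={T3}
Step 10: signal(T3) -> count=1 queue=[] holders={none}
Step 11: wait(T3) -> count=0 queue=[] holders={T3}
Step 12: wait(T1) -> count=0 queue=[T1] holders={T3}
Step 13: signal(T3) -> count=0 queue=[] holders={T1}
Step 14: wait(T2) -> count=0 queue=[T2] holders={T1}
Step 15: signal(T1) -> count=0 queue=[] holders={T2}
Step 16: wait(T1) -> count=0 queue=[T1] holders={T2}
Step 17: signal(T2) -> count=0 queue=[] holders={T1}
Step 18: signal(T1) -> count=1 queue=[] holders={none}
Step 19: wait(T1) -> count=0 queue=[] holders={T1}
Step 20: signal(T1) -> count=1 queue=[] holders={none}
Final holders: {none} -> 0 thread(s)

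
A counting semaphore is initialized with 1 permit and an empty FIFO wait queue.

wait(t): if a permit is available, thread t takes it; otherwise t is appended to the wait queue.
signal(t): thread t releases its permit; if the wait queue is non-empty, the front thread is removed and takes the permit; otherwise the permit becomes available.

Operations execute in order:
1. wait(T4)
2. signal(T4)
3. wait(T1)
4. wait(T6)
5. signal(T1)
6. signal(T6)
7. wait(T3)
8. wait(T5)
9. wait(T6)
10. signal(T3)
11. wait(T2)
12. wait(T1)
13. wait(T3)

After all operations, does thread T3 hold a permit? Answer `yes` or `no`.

Step 1: wait(T4) -> count=0 queue=[] holders={T4}
Step 2: signal(T4) -> count=1 queue=[] holders={none}
Step 3: wait(T1) -> count=0 queue=[] holders={T1}
Step 4: wait(T6) -> count=0 queue=[T6] holders={T1}
Step 5: signal(T1) -> count=0 queue=[] holders={T6}
Step 6: signal(T6) -> count=1 queue=[] holders={none}
Step 7: wait(T3) -> count=0 queue=[] holders={T3}
Step 8: wait(T5) -> count=0 queue=[T5] holders={T3}
Step 9: wait(T6) -> count=0 queue=[T5,T6] holders={T3}
Step 10: signal(T3) -> count=0 queue=[T6] holders={T5}
Step 11: wait(T2) -> count=0 queue=[T6,T2] holders={T5}
Step 12: wait(T1) -> count=0 queue=[T6,T2,T1] holders={T5}
Step 13: wait(T3) -> count=0 queue=[T6,T2,T1,T3] holders={T5}
Final holders: {T5} -> T3 not in holders

Answer: no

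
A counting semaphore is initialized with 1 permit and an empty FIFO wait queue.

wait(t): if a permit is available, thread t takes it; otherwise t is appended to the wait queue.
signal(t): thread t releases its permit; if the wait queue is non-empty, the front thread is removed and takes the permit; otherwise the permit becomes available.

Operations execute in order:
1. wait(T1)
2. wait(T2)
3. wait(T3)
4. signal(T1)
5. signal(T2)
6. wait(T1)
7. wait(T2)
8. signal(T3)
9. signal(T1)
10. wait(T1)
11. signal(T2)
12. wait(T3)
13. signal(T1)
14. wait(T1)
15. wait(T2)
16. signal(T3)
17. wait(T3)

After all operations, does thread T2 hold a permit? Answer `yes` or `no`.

Answer: no

Derivation:
Step 1: wait(T1) -> count=0 queue=[] holders={T1}
Step 2: wait(T2) -> count=0 queue=[T2] holders={T1}
Step 3: wait(T3) -> count=0 queue=[T2,T3] holders={T1}
Step 4: signal(T1) -> count=0 queue=[T3] holders={T2}
Step 5: signal(T2) -> count=0 queue=[] holders={T3}
Step 6: wait(T1) -> count=0 queue=[T1] holders={T3}
Step 7: wait(T2) -> count=0 queue=[T1,T2] holders={T3}
Step 8: signal(T3) -> count=0 queue=[T2] holders={T1}
Step 9: signal(T1) -> count=0 queue=[] holders={T2}
Step 10: wait(T1) -> count=0 queue=[T1] holders={T2}
Step 11: signal(T2) -> count=0 queue=[] holders={T1}
Step 12: wait(T3) -> count=0 queue=[T3] holders={T1}
Step 13: signal(T1) -> count=0 queue=[] holders={T3}
Step 14: wait(T1) -> count=0 queue=[T1] holders={T3}
Step 15: wait(T2) -> count=0 queue=[T1,T2] holders={T3}
Step 16: signal(T3) -> count=0 queue=[T2] holders={T1}
Step 17: wait(T3) -> count=0 queue=[T2,T3] holders={T1}
Final holders: {T1} -> T2 not in holders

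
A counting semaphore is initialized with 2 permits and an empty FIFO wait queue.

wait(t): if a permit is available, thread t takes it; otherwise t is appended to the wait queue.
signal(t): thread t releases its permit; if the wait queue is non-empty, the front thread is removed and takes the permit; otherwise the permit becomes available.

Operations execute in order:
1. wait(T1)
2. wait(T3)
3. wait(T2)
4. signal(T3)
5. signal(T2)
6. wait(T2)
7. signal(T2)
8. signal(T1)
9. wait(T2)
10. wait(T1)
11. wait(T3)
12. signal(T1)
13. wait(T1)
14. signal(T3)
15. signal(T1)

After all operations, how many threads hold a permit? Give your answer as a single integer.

Answer: 1

Derivation:
Step 1: wait(T1) -> count=1 queue=[] holders={T1}
Step 2: wait(T3) -> count=0 queue=[] holders={T1,T3}
Step 3: wait(T2) -> count=0 queue=[T2] holders={T1,T3}
Step 4: signal(T3) -> count=0 queue=[] holders={T1,T2}
Step 5: signal(T2) -> count=1 queue=[] holders={T1}
Step 6: wait(T2) -> count=0 queue=[] holders={T1,T2}
Step 7: signal(T2) -> count=1 queue=[] holders={T1}
Step 8: signal(T1) -> count=2 queue=[] holders={none}
Step 9: wait(T2) -> count=1 queue=[] holders={T2}
Step 10: wait(T1) -> count=0 queue=[] holders={T1,T2}
Step 11: wait(T3) -> count=0 queue=[T3] holders={T1,T2}
Step 12: signal(T1) -> count=0 queue=[] holders={T2,T3}
Step 13: wait(T1) -> count=0 queue=[T1] holders={T2,T3}
Step 14: signal(T3) -> count=0 queue=[] holders={T1,T2}
Step 15: signal(T1) -> count=1 queue=[] holders={T2}
Final holders: {T2} -> 1 thread(s)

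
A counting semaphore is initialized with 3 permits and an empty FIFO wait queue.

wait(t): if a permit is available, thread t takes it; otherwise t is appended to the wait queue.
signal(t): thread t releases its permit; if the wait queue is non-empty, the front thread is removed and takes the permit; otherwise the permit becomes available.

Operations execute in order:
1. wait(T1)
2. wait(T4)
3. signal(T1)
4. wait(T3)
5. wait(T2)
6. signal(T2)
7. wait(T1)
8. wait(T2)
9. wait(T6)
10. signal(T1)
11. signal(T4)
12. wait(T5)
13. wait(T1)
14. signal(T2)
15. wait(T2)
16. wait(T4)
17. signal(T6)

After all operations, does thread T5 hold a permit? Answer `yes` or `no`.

Answer: yes

Derivation:
Step 1: wait(T1) -> count=2 queue=[] holders={T1}
Step 2: wait(T4) -> count=1 queue=[] holders={T1,T4}
Step 3: signal(T1) -> count=2 queue=[] holders={T4}
Step 4: wait(T3) -> count=1 queue=[] holders={T3,T4}
Step 5: wait(T2) -> count=0 queue=[] holders={T2,T3,T4}
Step 6: signal(T2) -> count=1 queue=[] holders={T3,T4}
Step 7: wait(T1) -> count=0 queue=[] holders={T1,T3,T4}
Step 8: wait(T2) -> count=0 queue=[T2] holders={T1,T3,T4}
Step 9: wait(T6) -> count=0 queue=[T2,T6] holders={T1,T3,T4}
Step 10: signal(T1) -> count=0 queue=[T6] holders={T2,T3,T4}
Step 11: signal(T4) -> count=0 queue=[] holders={T2,T3,T6}
Step 12: wait(T5) -> count=0 queue=[T5] holders={T2,T3,T6}
Step 13: wait(T1) -> count=0 queue=[T5,T1] holders={T2,T3,T6}
Step 14: signal(T2) -> count=0 queue=[T1] holders={T3,T5,T6}
Step 15: wait(T2) -> count=0 queue=[T1,T2] holders={T3,T5,T6}
Step 16: wait(T4) -> count=0 queue=[T1,T2,T4] holders={T3,T5,T6}
Step 17: signal(T6) -> count=0 queue=[T2,T4] holders={T1,T3,T5}
Final holders: {T1,T3,T5} -> T5 in holders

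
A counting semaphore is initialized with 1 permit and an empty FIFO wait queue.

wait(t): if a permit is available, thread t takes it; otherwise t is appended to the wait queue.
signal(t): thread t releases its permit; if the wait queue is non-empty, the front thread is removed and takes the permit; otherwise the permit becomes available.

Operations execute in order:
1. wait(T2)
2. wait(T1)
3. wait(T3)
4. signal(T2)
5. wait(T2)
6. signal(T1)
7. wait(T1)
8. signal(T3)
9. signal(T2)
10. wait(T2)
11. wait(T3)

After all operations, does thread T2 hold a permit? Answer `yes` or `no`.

Step 1: wait(T2) -> count=0 queue=[] holders={T2}
Step 2: wait(T1) -> count=0 queue=[T1] holders={T2}
Step 3: wait(T3) -> count=0 queue=[T1,T3] holders={T2}
Step 4: signal(T2) -> count=0 queue=[T3] holders={T1}
Step 5: wait(T2) -> count=0 queue=[T3,T2] holders={T1}
Step 6: signal(T1) -> count=0 queue=[T2] holders={T3}
Step 7: wait(T1) -> count=0 queue=[T2,T1] holders={T3}
Step 8: signal(T3) -> count=0 queue=[T1] holders={T2}
Step 9: signal(T2) -> count=0 queue=[] holders={T1}
Step 10: wait(T2) -> count=0 queue=[T2] holders={T1}
Step 11: wait(T3) -> count=0 queue=[T2,T3] holders={T1}
Final holders: {T1} -> T2 not in holders

Answer: no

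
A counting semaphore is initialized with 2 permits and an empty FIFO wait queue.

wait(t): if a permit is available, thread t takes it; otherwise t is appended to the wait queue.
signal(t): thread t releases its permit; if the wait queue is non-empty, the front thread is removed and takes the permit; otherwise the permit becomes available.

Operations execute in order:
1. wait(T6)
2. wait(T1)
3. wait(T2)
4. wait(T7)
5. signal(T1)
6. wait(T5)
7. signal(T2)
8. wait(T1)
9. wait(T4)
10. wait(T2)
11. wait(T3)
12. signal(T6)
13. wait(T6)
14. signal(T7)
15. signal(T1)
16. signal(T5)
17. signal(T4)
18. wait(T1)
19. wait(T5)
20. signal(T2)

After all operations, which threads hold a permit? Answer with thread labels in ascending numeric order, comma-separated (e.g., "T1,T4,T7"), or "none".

Step 1: wait(T6) -> count=1 queue=[] holders={T6}
Step 2: wait(T1) -> count=0 queue=[] holders={T1,T6}
Step 3: wait(T2) -> count=0 queue=[T2] holders={T1,T6}
Step 4: wait(T7) -> count=0 queue=[T2,T7] holders={T1,T6}
Step 5: signal(T1) -> count=0 queue=[T7] holders={T2,T6}
Step 6: wait(T5) -> count=0 queue=[T7,T5] holders={T2,T6}
Step 7: signal(T2) -> count=0 queue=[T5] holders={T6,T7}
Step 8: wait(T1) -> count=0 queue=[T5,T1] holders={T6,T7}
Step 9: wait(T4) -> count=0 queue=[T5,T1,T4] holders={T6,T7}
Step 10: wait(T2) -> count=0 queue=[T5,T1,T4,T2] holders={T6,T7}
Step 11: wait(T3) -> count=0 queue=[T5,T1,T4,T2,T3] holders={T6,T7}
Step 12: signal(T6) -> count=0 queue=[T1,T4,T2,T3] holders={T5,T7}
Step 13: wait(T6) -> count=0 queue=[T1,T4,T2,T3,T6] holders={T5,T7}
Step 14: signal(T7) -> count=0 queue=[T4,T2,T3,T6] holders={T1,T5}
Step 15: signal(T1) -> count=0 queue=[T2,T3,T6] holders={T4,T5}
Step 16: signal(T5) -> count=0 queue=[T3,T6] holders={T2,T4}
Step 17: signal(T4) -> count=0 queue=[T6] holders={T2,T3}
Step 18: wait(T1) -> count=0 queue=[T6,T1] holders={T2,T3}
Step 19: wait(T5) -> count=0 queue=[T6,T1,T5] holders={T2,T3}
Step 20: signal(T2) -> count=0 queue=[T1,T5] holders={T3,T6}
Final holders: T3,T6

Answer: T3,T6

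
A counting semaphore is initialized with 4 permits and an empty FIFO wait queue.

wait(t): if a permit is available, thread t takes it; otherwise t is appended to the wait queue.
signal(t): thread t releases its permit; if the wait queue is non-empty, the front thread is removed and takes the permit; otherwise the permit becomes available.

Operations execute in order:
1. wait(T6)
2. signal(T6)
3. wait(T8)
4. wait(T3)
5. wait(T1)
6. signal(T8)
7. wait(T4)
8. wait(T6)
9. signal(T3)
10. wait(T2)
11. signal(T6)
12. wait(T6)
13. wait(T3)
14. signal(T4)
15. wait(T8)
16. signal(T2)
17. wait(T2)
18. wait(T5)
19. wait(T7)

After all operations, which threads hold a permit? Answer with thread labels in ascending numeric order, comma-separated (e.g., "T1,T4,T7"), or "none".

Step 1: wait(T6) -> count=3 queue=[] holders={T6}
Step 2: signal(T6) -> count=4 queue=[] holders={none}
Step 3: wait(T8) -> count=3 queue=[] holders={T8}
Step 4: wait(T3) -> count=2 queue=[] holders={T3,T8}
Step 5: wait(T1) -> count=1 queue=[] holders={T1,T3,T8}
Step 6: signal(T8) -> count=2 queue=[] holders={T1,T3}
Step 7: wait(T4) -> count=1 queue=[] holders={T1,T3,T4}
Step 8: wait(T6) -> count=0 queue=[] holders={T1,T3,T4,T6}
Step 9: signal(T3) -> count=1 queue=[] holders={T1,T4,T6}
Step 10: wait(T2) -> count=0 queue=[] holders={T1,T2,T4,T6}
Step 11: signal(T6) -> count=1 queue=[] holders={T1,T2,T4}
Step 12: wait(T6) -> count=0 queue=[] holders={T1,T2,T4,T6}
Step 13: wait(T3) -> count=0 queue=[T3] holders={T1,T2,T4,T6}
Step 14: signal(T4) -> count=0 queue=[] holders={T1,T2,T3,T6}
Step 15: wait(T8) -> count=0 queue=[T8] holders={T1,T2,T3,T6}
Step 16: signal(T2) -> count=0 queue=[] holders={T1,T3,T6,T8}
Step 17: wait(T2) -> count=0 queue=[T2] holders={T1,T3,T6,T8}
Step 18: wait(T5) -> count=0 queue=[T2,T5] holders={T1,T3,T6,T8}
Step 19: wait(T7) -> count=0 queue=[T2,T5,T7] holders={T1,T3,T6,T8}
Final holders: T1,T3,T6,T8

Answer: T1,T3,T6,T8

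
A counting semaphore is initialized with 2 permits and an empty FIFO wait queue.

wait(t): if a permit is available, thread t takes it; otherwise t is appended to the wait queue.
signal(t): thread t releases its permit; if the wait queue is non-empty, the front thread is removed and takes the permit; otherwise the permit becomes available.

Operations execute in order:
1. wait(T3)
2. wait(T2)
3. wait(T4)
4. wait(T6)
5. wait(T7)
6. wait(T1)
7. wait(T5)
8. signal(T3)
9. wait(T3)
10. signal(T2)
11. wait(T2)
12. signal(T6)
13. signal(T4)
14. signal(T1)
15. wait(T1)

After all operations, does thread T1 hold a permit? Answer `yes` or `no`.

Answer: no

Derivation:
Step 1: wait(T3) -> count=1 queue=[] holders={T3}
Step 2: wait(T2) -> count=0 queue=[] holders={T2,T3}
Step 3: wait(T4) -> count=0 queue=[T4] holders={T2,T3}
Step 4: wait(T6) -> count=0 queue=[T4,T6] holders={T2,T3}
Step 5: wait(T7) -> count=0 queue=[T4,T6,T7] holders={T2,T3}
Step 6: wait(T1) -> count=0 queue=[T4,T6,T7,T1] holders={T2,T3}
Step 7: wait(T5) -> count=0 queue=[T4,T6,T7,T1,T5] holders={T2,T3}
Step 8: signal(T3) -> count=0 queue=[T6,T7,T1,T5] holders={T2,T4}
Step 9: wait(T3) -> count=0 queue=[T6,T7,T1,T5,T3] holders={T2,T4}
Step 10: signal(T2) -> count=0 queue=[T7,T1,T5,T3] holders={T4,T6}
Step 11: wait(T2) -> count=0 queue=[T7,T1,T5,T3,T2] holders={T4,T6}
Step 12: signal(T6) -> count=0 queue=[T1,T5,T3,T2] holders={T4,T7}
Step 13: signal(T4) -> count=0 queue=[T5,T3,T2] holders={T1,T7}
Step 14: signal(T1) -> count=0 queue=[T3,T2] holders={T5,T7}
Step 15: wait(T1) -> count=0 queue=[T3,T2,T1] holders={T5,T7}
Final holders: {T5,T7} -> T1 not in holders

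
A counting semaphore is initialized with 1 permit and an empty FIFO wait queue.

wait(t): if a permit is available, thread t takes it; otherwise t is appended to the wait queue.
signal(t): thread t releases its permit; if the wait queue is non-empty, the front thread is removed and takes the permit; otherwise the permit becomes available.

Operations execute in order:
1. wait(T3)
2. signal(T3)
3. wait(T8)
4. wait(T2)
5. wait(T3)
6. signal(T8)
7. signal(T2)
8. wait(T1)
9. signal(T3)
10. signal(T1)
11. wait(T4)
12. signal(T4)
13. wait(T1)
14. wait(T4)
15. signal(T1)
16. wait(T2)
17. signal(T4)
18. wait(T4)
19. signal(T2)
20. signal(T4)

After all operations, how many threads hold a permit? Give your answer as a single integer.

Step 1: wait(T3) -> count=0 queue=[] holders={T3}
Step 2: signal(T3) -> count=1 queue=[] holders={none}
Step 3: wait(T8) -> count=0 queue=[] holders={T8}
Step 4: wait(T2) -> count=0 queue=[T2] holders={T8}
Step 5: wait(T3) -> count=0 queue=[T2,T3] holders={T8}
Step 6: signal(T8) -> count=0 queue=[T3] holders={T2}
Step 7: signal(T2) -> count=0 queue=[] holders={T3}
Step 8: wait(T1) -> count=0 queue=[T1] holders={T3}
Step 9: signal(T3) -> count=0 queue=[] holders={T1}
Step 10: signal(T1) -> count=1 queue=[] holders={none}
Step 11: wait(T4) -> count=0 queue=[] holders={T4}
Step 12: signal(T4) -> count=1 queue=[] holders={none}
Step 13: wait(T1) -> count=0 queue=[] holders={T1}
Step 14: wait(T4) -> count=0 queue=[T4] holders={T1}
Step 15: signal(T1) -> count=0 queue=[] holders={T4}
Step 16: wait(T2) -> count=0 queue=[T2] holders={T4}
Step 17: signal(T4) -> count=0 queue=[] holders={T2}
Step 18: wait(T4) -> count=0 queue=[T4] holders={T2}
Step 19: signal(T2) -> count=0 queue=[] holders={T4}
Step 20: signal(T4) -> count=1 queue=[] holders={none}
Final holders: {none} -> 0 thread(s)

Answer: 0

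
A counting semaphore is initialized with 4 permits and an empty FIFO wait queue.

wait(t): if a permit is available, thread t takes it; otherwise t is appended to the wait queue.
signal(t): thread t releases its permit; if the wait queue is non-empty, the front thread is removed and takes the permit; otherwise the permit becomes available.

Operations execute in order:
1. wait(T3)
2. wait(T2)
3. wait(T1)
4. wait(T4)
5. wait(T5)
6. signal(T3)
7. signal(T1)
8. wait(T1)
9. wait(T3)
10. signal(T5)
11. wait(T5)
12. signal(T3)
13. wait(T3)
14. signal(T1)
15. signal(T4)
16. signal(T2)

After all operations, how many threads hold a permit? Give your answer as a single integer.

Answer: 2

Derivation:
Step 1: wait(T3) -> count=3 queue=[] holders={T3}
Step 2: wait(T2) -> count=2 queue=[] holders={T2,T3}
Step 3: wait(T1) -> count=1 queue=[] holders={T1,T2,T3}
Step 4: wait(T4) -> count=0 queue=[] holders={T1,T2,T3,T4}
Step 5: wait(T5) -> count=0 queue=[T5] holders={T1,T2,T3,T4}
Step 6: signal(T3) -> count=0 queue=[] holders={T1,T2,T4,T5}
Step 7: signal(T1) -> count=1 queue=[] holders={T2,T4,T5}
Step 8: wait(T1) -> count=0 queue=[] holders={T1,T2,T4,T5}
Step 9: wait(T3) -> count=0 queue=[T3] holders={T1,T2,T4,T5}
Step 10: signal(T5) -> count=0 queue=[] holders={T1,T2,T3,T4}
Step 11: wait(T5) -> count=0 queue=[T5] holders={T1,T2,T3,T4}
Step 12: signal(T3) -> count=0 queue=[] holders={T1,T2,T4,T5}
Step 13: wait(T3) -> count=0 queue=[T3] holders={T1,T2,T4,T5}
Step 14: signal(T1) -> count=0 queue=[] holders={T2,T3,T4,T5}
Step 15: signal(T4) -> count=1 queue=[] holders={T2,T3,T5}
Step 16: signal(T2) -> count=2 queue=[] holders={T3,T5}
Final holders: {T3,T5} -> 2 thread(s)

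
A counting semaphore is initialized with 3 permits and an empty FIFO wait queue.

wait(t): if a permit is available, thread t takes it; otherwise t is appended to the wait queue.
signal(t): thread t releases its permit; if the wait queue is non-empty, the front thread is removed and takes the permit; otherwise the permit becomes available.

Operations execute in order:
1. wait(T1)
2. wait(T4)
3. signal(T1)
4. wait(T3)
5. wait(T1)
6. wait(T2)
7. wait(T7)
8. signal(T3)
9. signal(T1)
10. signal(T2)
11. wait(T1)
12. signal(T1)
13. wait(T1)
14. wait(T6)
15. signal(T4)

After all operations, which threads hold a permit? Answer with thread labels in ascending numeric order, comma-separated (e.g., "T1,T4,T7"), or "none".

Step 1: wait(T1) -> count=2 queue=[] holders={T1}
Step 2: wait(T4) -> count=1 queue=[] holders={T1,T4}
Step 3: signal(T1) -> count=2 queue=[] holders={T4}
Step 4: wait(T3) -> count=1 queue=[] holders={T3,T4}
Step 5: wait(T1) -> count=0 queue=[] holders={T1,T3,T4}
Step 6: wait(T2) -> count=0 queue=[T2] holders={T1,T3,T4}
Step 7: wait(T7) -> count=0 queue=[T2,T7] holders={T1,T3,T4}
Step 8: signal(T3) -> count=0 queue=[T7] holders={T1,T2,T4}
Step 9: signal(T1) -> count=0 queue=[] holders={T2,T4,T7}
Step 10: signal(T2) -> count=1 queue=[] holders={T4,T7}
Step 11: wait(T1) -> count=0 queue=[] holders={T1,T4,T7}
Step 12: signal(T1) -> count=1 queue=[] holders={T4,T7}
Step 13: wait(T1) -> count=0 queue=[] holders={T1,T4,T7}
Step 14: wait(T6) -> count=0 queue=[T6] holders={T1,T4,T7}
Step 15: signal(T4) -> count=0 queue=[] holders={T1,T6,T7}
Final holders: T1,T6,T7

Answer: T1,T6,T7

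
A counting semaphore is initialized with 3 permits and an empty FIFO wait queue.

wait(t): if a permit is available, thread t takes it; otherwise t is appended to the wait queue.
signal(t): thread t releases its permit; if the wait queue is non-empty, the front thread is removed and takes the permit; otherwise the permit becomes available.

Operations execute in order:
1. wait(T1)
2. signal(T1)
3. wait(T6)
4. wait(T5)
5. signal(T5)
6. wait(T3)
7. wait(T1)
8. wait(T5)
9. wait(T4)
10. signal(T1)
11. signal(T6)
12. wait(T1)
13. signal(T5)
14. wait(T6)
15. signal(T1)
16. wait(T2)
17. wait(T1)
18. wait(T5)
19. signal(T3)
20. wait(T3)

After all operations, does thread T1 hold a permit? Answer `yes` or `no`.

Step 1: wait(T1) -> count=2 queue=[] holders={T1}
Step 2: signal(T1) -> count=3 queue=[] holders={none}
Step 3: wait(T6) -> count=2 queue=[] holders={T6}
Step 4: wait(T5) -> count=1 queue=[] holders={T5,T6}
Step 5: signal(T5) -> count=2 queue=[] holders={T6}
Step 6: wait(T3) -> count=1 queue=[] holders={T3,T6}
Step 7: wait(T1) -> count=0 queue=[] holders={T1,T3,T6}
Step 8: wait(T5) -> count=0 queue=[T5] holders={T1,T3,T6}
Step 9: wait(T4) -> count=0 queue=[T5,T4] holders={T1,T3,T6}
Step 10: signal(T1) -> count=0 queue=[T4] holders={T3,T5,T6}
Step 11: signal(T6) -> count=0 queue=[] holders={T3,T4,T5}
Step 12: wait(T1) -> count=0 queue=[T1] holders={T3,T4,T5}
Step 13: signal(T5) -> count=0 queue=[] holders={T1,T3,T4}
Step 14: wait(T6) -> count=0 queue=[T6] holders={T1,T3,T4}
Step 15: signal(T1) -> count=0 queue=[] holders={T3,T4,T6}
Step 16: wait(T2) -> count=0 queue=[T2] holders={T3,T4,T6}
Step 17: wait(T1) -> count=0 queue=[T2,T1] holders={T3,T4,T6}
Step 18: wait(T5) -> count=0 queue=[T2,T1,T5] holders={T3,T4,T6}
Step 19: signal(T3) -> count=0 queue=[T1,T5] holders={T2,T4,T6}
Step 20: wait(T3) -> count=0 queue=[T1,T5,T3] holders={T2,T4,T6}
Final holders: {T2,T4,T6} -> T1 not in holders

Answer: no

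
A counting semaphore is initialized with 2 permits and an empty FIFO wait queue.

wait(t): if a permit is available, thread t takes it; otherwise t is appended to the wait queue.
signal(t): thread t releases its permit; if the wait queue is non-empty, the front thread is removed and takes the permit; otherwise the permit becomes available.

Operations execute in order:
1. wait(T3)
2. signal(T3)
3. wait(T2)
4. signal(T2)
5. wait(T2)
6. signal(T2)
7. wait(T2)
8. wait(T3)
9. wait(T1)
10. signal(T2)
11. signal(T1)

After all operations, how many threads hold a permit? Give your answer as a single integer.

Answer: 1

Derivation:
Step 1: wait(T3) -> count=1 queue=[] holders={T3}
Step 2: signal(T3) -> count=2 queue=[] holders={none}
Step 3: wait(T2) -> count=1 queue=[] holders={T2}
Step 4: signal(T2) -> count=2 queue=[] holders={none}
Step 5: wait(T2) -> count=1 queue=[] holders={T2}
Step 6: signal(T2) -> count=2 queue=[] holders={none}
Step 7: wait(T2) -> count=1 queue=[] holders={T2}
Step 8: wait(T3) -> count=0 queue=[] holders={T2,T3}
Step 9: wait(T1) -> count=0 queue=[T1] holders={T2,T3}
Step 10: signal(T2) -> count=0 queue=[] holders={T1,T3}
Step 11: signal(T1) -> count=1 queue=[] holders={T3}
Final holders: {T3} -> 1 thread(s)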